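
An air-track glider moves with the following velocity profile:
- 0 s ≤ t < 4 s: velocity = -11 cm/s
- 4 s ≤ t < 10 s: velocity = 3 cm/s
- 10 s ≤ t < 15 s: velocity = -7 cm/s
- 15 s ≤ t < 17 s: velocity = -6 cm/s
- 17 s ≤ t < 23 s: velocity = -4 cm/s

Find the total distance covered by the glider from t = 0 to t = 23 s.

133 cm

Total distance travelled is ∫|v| dt — sum the magnitudes of each area piece.
0–4 s: |-11| × 4 = 44 cm
4–10 s: |3| × 6 = 18 cm
10–15 s: |-7| × 5 = 35 cm
15–17 s: |-6| × 2 = 12 cm
17–23 s: |-4| × 6 = 24 cm
Total distance = 133 cm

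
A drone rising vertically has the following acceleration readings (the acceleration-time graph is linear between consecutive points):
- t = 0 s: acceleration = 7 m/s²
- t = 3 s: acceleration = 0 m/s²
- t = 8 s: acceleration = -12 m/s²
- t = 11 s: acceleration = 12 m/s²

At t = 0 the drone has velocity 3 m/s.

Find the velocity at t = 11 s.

-16.5 m/s

Δv equals the area under the a-t graph; then v = v₀ + Δv.
0–3 s: ½(7 + 0)(3) = 10.5 m/s
3–8 s: ½(0 + -12)(5) = -30 m/s
8–11 s: ½(-12 + 12)(3) = 0 m/s
Δv = -19.5 m/s, so v(11) = 3 + (-19.5) = -16.5 m/s.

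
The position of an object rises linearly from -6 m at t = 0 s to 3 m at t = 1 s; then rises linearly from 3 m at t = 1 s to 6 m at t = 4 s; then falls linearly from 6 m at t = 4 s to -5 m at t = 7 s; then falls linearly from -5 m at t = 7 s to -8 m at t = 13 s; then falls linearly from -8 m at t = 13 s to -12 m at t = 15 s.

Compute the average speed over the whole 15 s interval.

2 m/s

Average speed = (total path length)/(elapsed time); on a piecewise-linear x-t graph the path length is Σ|Δx|.
0–1 s: |Δx| = |3 − -6| = 9 m
1–4 s: |Δx| = |6 − 3| = 3 m
4–7 s: |Δx| = |-5 − 6| = 11 m
7–13 s: |Δx| = |-8 − -5| = 3 m
13–15 s: |Δx| = |-12 − -8| = 4 m
Total path = 30 m; average speed = 30/15 = 2 m/s.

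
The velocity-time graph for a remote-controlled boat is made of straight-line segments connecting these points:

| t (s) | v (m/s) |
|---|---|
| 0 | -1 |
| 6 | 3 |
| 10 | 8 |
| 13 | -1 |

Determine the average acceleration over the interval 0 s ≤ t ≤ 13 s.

0 m/s²

Average acceleration = Δv/Δt = (-1 − -1)/(13 − 0) = 0 m/s².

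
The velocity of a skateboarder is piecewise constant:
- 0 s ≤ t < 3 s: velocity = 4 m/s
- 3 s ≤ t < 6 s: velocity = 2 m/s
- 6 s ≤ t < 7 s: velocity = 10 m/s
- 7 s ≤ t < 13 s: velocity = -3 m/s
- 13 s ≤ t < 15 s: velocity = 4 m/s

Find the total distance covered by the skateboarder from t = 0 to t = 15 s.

Total distance travelled is ∫|v| dt — sum the magnitudes of each area piece.
0–3 s: |4| × 3 = 12 m
3–6 s: |2| × 3 = 6 m
6–7 s: |10| × 1 = 10 m
7–13 s: |-3| × 6 = 18 m
13–15 s: |4| × 2 = 8 m
Total distance = 54 m

54 m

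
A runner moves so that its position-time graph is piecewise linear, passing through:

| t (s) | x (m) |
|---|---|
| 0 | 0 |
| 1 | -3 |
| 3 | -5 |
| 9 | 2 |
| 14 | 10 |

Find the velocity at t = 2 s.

Velocity is the slope of the x-t graph on 1–3 s: (-5 − -3)/(3 − 1) = -1 m/s.

-1 m/s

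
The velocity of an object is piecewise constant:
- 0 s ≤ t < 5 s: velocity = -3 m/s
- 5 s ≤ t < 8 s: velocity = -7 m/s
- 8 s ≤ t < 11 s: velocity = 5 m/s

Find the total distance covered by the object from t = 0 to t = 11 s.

Total distance travelled is ∫|v| dt — sum the magnitudes of each area piece.
0–5 s: |-3| × 5 = 15 m
5–8 s: |-7| × 3 = 21 m
8–11 s: |5| × 3 = 15 m
Total distance = 51 m

51 m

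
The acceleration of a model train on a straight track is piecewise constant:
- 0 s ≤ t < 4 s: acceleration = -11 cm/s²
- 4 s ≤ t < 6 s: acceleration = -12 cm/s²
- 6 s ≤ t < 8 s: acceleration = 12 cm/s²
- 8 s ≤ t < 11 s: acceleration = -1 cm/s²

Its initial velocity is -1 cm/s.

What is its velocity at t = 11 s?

Δv equals the area under the a-t graph; then v = v₀ + Δv.
0–4 s: -11 × 4 = -44 cm/s
4–6 s: -12 × 2 = -24 cm/s
6–8 s: 12 × 2 = 24 cm/s
8–11 s: -1 × 3 = -3 cm/s
Δv = -47 cm/s, so v(11) = -1 + (-47) = -48 cm/s.

-48 cm/s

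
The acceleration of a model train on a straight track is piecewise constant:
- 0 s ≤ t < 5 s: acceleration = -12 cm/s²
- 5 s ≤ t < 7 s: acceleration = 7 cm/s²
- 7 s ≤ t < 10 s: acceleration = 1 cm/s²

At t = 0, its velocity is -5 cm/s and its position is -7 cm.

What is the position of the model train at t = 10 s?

-446.5 cm

On each constant-a segment, Δv = aΔt and Δx = v₀Δt + ½aΔt²; chain segment to segment.
0–5 s: v starts -5 cm/s; Δx = -5·5 + ½·-12·5² = -175 cm; v ends -65 cm/s.
5–7 s: v starts -65 cm/s; Δx = -65·2 + ½·7·2² = -116 cm; v ends -51 cm/s.
7–10 s: v starts -51 cm/s; Δx = -51·3 + ½·1·3² = -148.5 cm; v ends -48 cm/s.
x(10) = -7 + Σ Δx = -446.5 cm.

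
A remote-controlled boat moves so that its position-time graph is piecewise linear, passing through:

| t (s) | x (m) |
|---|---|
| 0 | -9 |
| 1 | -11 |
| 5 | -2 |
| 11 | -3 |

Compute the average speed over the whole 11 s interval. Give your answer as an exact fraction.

Average speed = (total path length)/(elapsed time); on a piecewise-linear x-t graph the path length is Σ|Δx|.
0–1 s: |Δx| = |-11 − -9| = 2 m
1–5 s: |Δx| = |-2 − -11| = 9 m
5–11 s: |Δx| = |-3 − -2| = 1 m
Total path = 12 m; average speed = 12/11 = 12/11 m/s.

12/11 m/s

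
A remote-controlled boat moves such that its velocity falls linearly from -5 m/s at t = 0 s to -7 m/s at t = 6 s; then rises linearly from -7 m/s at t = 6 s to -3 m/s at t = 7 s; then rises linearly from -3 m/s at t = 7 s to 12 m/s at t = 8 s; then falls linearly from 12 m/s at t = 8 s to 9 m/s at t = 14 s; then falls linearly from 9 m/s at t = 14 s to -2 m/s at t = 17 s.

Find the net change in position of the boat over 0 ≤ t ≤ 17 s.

Net displacement equals the area under the velocity-time graph (areas below the axis count negative).
0–6 s: ½(-5 + -7)(6) = -36 m
6–7 s: ½(-7 + -3)(1) = -5 m
7–8 s: ½(-3 + 12)(1) = 4.5 m
8–14 s: ½(12 + 9)(6) = 63 m
14–17 s: ½(9 + -2)(3) = 10.5 m
Net displacement = 37 m

37 m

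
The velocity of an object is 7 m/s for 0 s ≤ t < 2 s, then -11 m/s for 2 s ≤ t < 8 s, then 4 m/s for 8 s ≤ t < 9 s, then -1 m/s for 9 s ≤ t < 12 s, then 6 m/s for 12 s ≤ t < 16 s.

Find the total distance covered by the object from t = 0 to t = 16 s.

111 m

Distance (not displacement) is the total path length: add the absolute areas under v-t.
0–2 s: |7| × 2 = 14 m
2–8 s: |-11| × 6 = 66 m
8–9 s: |4| × 1 = 4 m
9–12 s: |-1| × 3 = 3 m
12–16 s: |6| × 4 = 24 m
Total distance = 111 m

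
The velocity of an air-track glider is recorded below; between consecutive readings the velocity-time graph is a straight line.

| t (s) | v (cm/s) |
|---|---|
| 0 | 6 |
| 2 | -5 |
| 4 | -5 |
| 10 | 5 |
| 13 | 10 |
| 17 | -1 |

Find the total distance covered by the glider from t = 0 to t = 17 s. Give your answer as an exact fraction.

1571/22 cm

Distance (not displacement) is the total path length: add the absolute areas under v-t.
0–2 s: v = 0 at t = 12/11 s; triangle areas 36/11 + 25/11 = 61/11 cm
2–4 s: |-5| × 2 = 10 cm
4–10 s: v = 0 at t = 7 s; triangle areas 7.5 + 7.5 = 15 cm
10–13 s: |½(5 + 10)(3)| = 22.5 cm
13–17 s: v = 0 at t = 183/11 s; triangle areas 200/11 + 2/11 = 202/11 cm
Total distance = 1571/22 cm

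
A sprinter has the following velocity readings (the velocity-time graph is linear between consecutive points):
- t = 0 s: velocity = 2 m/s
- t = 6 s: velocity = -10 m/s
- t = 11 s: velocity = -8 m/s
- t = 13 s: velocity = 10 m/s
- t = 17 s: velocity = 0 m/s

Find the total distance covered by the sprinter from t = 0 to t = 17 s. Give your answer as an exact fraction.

Total distance travelled is ∫|v| dt — sum the magnitudes of each area piece.
0–6 s: v = 0 at t = 1 s; triangle areas 1 + 25 = 26 m
6–11 s: |½(-10 + -8)(5)| = 45 m
11–13 s: v = 0 at t = 107/9 s; triangle areas 32/9 + 50/9 = 82/9 m
13–17 s: |½(10 + 0)(4)| = 20 m
Total distance = 901/9 m

901/9 m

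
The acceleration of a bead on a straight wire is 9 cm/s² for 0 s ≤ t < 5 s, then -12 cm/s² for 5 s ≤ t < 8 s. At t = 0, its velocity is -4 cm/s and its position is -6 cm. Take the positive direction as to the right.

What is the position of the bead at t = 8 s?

155.5 cm

On each constant-a segment, Δv = aΔt and Δx = v₀Δt + ½aΔt²; chain segment to segment.
0–5 s: v starts -4 cm/s; Δx = -4·5 + ½·9·5² = 92.5 cm; v ends 41 cm/s.
5–8 s: v starts 41 cm/s; Δx = 41·3 + ½·-12·3² = 69 cm; v ends 5 cm/s.
x(8) = -6 + Σ Δx = 155.5 cm.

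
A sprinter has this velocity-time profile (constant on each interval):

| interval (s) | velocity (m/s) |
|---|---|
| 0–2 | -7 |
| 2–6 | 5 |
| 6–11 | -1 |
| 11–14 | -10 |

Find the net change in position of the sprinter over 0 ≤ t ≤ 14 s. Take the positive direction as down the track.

-29 m

Displacement is the signed area under the v-t curve.
0–2 s: -7 × 2 = -14 m
2–6 s: 5 × 4 = 20 m
6–11 s: -1 × 5 = -5 m
11–14 s: -10 × 3 = -30 m
Net displacement = -29 m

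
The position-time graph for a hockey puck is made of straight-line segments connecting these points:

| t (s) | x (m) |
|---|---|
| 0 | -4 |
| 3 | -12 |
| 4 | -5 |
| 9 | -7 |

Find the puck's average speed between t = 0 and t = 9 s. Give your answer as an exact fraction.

17/9 m/s

Average speed = (total path length)/(elapsed time); on a piecewise-linear x-t graph the path length is Σ|Δx|.
0–3 s: |Δx| = |-12 − -4| = 8 m
3–4 s: |Δx| = |-5 − -12| = 7 m
4–9 s: |Δx| = |-7 − -5| = 2 m
Total path = 17 m; average speed = 17/9 = 17/9 m/s.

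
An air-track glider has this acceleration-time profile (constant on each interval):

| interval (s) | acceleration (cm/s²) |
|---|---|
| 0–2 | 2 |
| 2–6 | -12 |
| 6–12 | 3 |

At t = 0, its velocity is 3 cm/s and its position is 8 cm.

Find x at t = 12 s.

-242 cm

On each constant-a segment, Δv = aΔt and Δx = v₀Δt + ½aΔt²; chain segment to segment.
0–2 s: v starts 3 cm/s; Δx = 3·2 + ½·2·2² = 10 cm; v ends 7 cm/s.
2–6 s: v starts 7 cm/s; Δx = 7·4 + ½·-12·4² = -68 cm; v ends -41 cm/s.
6–12 s: v starts -41 cm/s; Δx = -41·6 + ½·3·6² = -192 cm; v ends -23 cm/s.
x(12) = 8 + Σ Δx = -242 cm.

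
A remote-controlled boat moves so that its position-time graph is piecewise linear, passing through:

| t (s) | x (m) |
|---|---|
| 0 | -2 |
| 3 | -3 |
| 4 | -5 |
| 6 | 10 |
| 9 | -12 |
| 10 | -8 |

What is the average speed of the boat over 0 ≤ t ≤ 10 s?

Average speed = (total path length)/(elapsed time); on a piecewise-linear x-t graph the path length is Σ|Δx|.
0–3 s: |Δx| = |-3 − -2| = 1 m
3–4 s: |Δx| = |-5 − -3| = 2 m
4–6 s: |Δx| = |10 − -5| = 15 m
6–9 s: |Δx| = |-12 − 10| = 22 m
9–10 s: |Δx| = |-8 − -12| = 4 m
Total path = 44 m; average speed = 44/10 = 4.4 m/s.

4.4 m/s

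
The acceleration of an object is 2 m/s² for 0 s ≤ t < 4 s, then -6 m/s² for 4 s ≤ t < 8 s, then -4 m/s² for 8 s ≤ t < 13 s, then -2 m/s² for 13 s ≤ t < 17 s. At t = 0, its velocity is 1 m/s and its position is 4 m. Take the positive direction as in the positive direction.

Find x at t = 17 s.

On each constant-a segment, Δv = aΔt and Δx = v₀Δt + ½aΔt²; chain segment to segment.
0–4 s: v starts 1 m/s; Δx = 1·4 + ½·2·4² = 20 m; v ends 9 m/s.
4–8 s: v starts 9 m/s; Δx = 9·4 + ½·-6·4² = -12 m; v ends -15 m/s.
8–13 s: v starts -15 m/s; Δx = -15·5 + ½·-4·5² = -125 m; v ends -35 m/s.
13–17 s: v starts -35 m/s; Δx = -35·4 + ½·-2·4² = -156 m; v ends -43 m/s.
x(17) = 4 + Σ Δx = -269 m.

-269 m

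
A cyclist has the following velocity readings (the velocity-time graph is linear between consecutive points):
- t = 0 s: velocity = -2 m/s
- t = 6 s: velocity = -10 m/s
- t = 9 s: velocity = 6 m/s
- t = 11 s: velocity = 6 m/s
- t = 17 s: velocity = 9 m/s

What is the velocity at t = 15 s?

On 11–17 s the graph is linear from 6 to 9 m/s: v(15) = 6 + (9 − 6)·(15 − 11)/(17 − 11) = 8 m/s.

8 m/s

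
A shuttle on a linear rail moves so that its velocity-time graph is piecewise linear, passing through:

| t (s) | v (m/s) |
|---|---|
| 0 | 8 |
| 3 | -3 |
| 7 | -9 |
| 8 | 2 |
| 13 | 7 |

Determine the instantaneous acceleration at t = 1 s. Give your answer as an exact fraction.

-11/3 m/s²

Acceleration is the slope of the v-t graph on 0–3 s: (-3 − 8)/(3 − 0) = -11/3 m/s².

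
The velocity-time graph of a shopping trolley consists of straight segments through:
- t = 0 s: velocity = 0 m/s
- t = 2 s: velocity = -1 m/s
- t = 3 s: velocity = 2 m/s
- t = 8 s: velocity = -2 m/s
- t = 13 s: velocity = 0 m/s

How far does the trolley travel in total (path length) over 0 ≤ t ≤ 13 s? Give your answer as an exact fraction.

Distance (not displacement) is the total path length: add the absolute areas under v-t.
0–2 s: |½(0 + -1)(2)| = 1 m
2–3 s: v = 0 at t = 7/3 s; triangle areas 1/6 + 2/3 = 5/6 m
3–8 s: v = 0 at t = 5.5 s; triangle areas 2.5 + 2.5 = 5 m
8–13 s: |½(-2 + 0)(5)| = 5 m
Total distance = 71/6 m

71/6 m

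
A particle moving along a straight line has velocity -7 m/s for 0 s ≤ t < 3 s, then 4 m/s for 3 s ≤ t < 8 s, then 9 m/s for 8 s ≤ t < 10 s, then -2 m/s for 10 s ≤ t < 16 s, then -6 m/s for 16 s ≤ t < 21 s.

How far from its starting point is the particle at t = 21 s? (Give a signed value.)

Net displacement equals the area under the velocity-time graph (areas below the axis count negative).
0–3 s: -7 × 3 = -21 m
3–8 s: 4 × 5 = 20 m
8–10 s: 9 × 2 = 18 m
10–16 s: -2 × 6 = -12 m
16–21 s: -6 × 5 = -30 m
Net displacement = -25 m

-25 m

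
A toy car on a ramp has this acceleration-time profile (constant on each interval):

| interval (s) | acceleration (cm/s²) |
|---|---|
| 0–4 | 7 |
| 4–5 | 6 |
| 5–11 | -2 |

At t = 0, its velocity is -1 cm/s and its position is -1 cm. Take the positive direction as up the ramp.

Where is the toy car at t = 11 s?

243 cm

On each constant-a segment, Δv = aΔt and Δx = v₀Δt + ½aΔt²; chain segment to segment.
0–4 s: v starts -1 cm/s; Δx = -1·4 + ½·7·4² = 52 cm; v ends 27 cm/s.
4–5 s: v starts 27 cm/s; Δx = 27·1 + ½·6·1² = 30 cm; v ends 33 cm/s.
5–11 s: v starts 33 cm/s; Δx = 33·6 + ½·-2·6² = 162 cm; v ends 21 cm/s.
x(11) = -1 + Σ Δx = 243 cm.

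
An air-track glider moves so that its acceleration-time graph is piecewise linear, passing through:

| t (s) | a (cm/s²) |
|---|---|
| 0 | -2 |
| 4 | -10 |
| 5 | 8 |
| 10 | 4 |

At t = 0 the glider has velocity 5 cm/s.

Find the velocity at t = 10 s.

Δv equals the area under the a-t graph; then v = v₀ + Δv.
0–4 s: ½(-2 + -10)(4) = -24 cm/s
4–5 s: ½(-10 + 8)(1) = -1 cm/s
5–10 s: ½(8 + 4)(5) = 30 cm/s
Δv = 5 cm/s, so v(10) = 5 + (5) = 10 cm/s.

10 cm/s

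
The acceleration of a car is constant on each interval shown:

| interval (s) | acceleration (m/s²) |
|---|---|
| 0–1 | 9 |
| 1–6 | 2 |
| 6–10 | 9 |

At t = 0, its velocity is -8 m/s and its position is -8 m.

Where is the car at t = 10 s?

On each constant-a segment, Δv = aΔt and Δx = v₀Δt + ½aΔt²; chain segment to segment.
0–1 s: v starts -8 m/s; Δx = -8·1 + ½·9·1² = -3.5 m; v ends 1 m/s.
1–6 s: v starts 1 m/s; Δx = 1·5 + ½·2·5² = 30 m; v ends 11 m/s.
6–10 s: v starts 11 m/s; Δx = 11·4 + ½·9·4² = 116 m; v ends 47 m/s.
x(10) = -8 + Σ Δx = 134.5 m.

134.5 m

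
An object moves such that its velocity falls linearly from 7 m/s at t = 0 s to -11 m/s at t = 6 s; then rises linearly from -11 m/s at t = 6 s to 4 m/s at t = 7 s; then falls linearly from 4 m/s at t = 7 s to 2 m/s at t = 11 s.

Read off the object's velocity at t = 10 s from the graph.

On 7–11 s the graph is linear from 4 to 2 m/s: v(10) = 4 + (2 − 4)·(10 − 7)/(11 − 7) = 2.5 m/s.

2.5 m/s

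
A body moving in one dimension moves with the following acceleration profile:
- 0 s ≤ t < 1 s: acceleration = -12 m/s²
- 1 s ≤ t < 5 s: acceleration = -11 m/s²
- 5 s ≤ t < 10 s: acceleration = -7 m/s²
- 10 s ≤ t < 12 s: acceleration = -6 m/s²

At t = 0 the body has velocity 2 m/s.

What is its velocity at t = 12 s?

Δv equals the area under the a-t graph; then v = v₀ + Δv.
0–1 s: -12 × 1 = -12 m/s
1–5 s: -11 × 4 = -44 m/s
5–10 s: -7 × 5 = -35 m/s
10–12 s: -6 × 2 = -12 m/s
Δv = -103 m/s, so v(12) = 2 + (-103) = -101 m/s.

-101 m/s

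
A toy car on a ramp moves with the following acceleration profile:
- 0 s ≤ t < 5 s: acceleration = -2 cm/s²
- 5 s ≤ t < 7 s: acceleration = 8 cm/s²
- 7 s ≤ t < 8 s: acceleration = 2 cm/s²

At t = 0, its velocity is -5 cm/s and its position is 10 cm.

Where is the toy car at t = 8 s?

On each constant-a segment, Δv = aΔt and Δx = v₀Δt + ½aΔt²; chain segment to segment.
0–5 s: v starts -5 cm/s; Δx = -5·5 + ½·-2·5² = -50 cm; v ends -15 cm/s.
5–7 s: v starts -15 cm/s; Δx = -15·2 + ½·8·2² = -14 cm; v ends 1 cm/s.
7–8 s: v starts 1 cm/s; Δx = 1·1 + ½·2·1² = 2 cm; v ends 3 cm/s.
x(8) = 10 + Σ Δx = -52 cm.

-52 cm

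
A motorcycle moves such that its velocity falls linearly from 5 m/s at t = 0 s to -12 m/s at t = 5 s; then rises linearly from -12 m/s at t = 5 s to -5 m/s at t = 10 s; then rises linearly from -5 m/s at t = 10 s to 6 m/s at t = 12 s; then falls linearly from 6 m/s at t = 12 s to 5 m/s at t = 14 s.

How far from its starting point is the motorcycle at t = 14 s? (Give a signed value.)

-48 m

Net displacement equals the area under the velocity-time graph (areas below the axis count negative).
0–5 s: ½(5 + -12)(5) = -17.5 m
5–10 s: ½(-12 + -5)(5) = -42.5 m
10–12 s: ½(-5 + 6)(2) = 1 m
12–14 s: ½(6 + 5)(2) = 11 m
Net displacement = -48 m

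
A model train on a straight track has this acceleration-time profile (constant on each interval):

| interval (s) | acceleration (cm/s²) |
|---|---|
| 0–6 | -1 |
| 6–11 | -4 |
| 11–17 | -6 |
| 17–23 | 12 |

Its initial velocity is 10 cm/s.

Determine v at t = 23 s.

Δv equals the area under the a-t graph; then v = v₀ + Δv.
0–6 s: -1 × 6 = -6 cm/s
6–11 s: -4 × 5 = -20 cm/s
11–17 s: -6 × 6 = -36 cm/s
17–23 s: 12 × 6 = 72 cm/s
Δv = 10 cm/s, so v(23) = 10 + (10) = 20 cm/s.

20 cm/s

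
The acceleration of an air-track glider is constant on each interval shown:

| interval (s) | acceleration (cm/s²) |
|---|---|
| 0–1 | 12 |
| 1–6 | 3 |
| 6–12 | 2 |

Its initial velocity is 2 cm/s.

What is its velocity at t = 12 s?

41 cm/s

Δv equals the area under the a-t graph; then v = v₀ + Δv.
0–1 s: 12 × 1 = 12 cm/s
1–6 s: 3 × 5 = 15 cm/s
6–12 s: 2 × 6 = 12 cm/s
Δv = 39 cm/s, so v(12) = 2 + (39) = 41 cm/s.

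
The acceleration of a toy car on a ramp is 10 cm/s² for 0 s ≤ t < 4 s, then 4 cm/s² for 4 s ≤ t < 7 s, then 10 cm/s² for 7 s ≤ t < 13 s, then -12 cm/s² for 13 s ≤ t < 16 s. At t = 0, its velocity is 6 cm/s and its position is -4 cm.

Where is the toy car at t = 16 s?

On each constant-a segment, Δv = aΔt and Δx = v₀Δt + ½aΔt²; chain segment to segment.
0–4 s: v starts 6 cm/s; Δx = 6·4 + ½·10·4² = 104 cm; v ends 46 cm/s.
4–7 s: v starts 46 cm/s; Δx = 46·3 + ½·4·3² = 156 cm; v ends 58 cm/s.
7–13 s: v starts 58 cm/s; Δx = 58·6 + ½·10·6² = 528 cm; v ends 118 cm/s.
13–16 s: v starts 118 cm/s; Δx = 118·3 + ½·-12·3² = 300 cm; v ends 82 cm/s.
x(16) = -4 + Σ Δx = 1084 cm.

1084 cm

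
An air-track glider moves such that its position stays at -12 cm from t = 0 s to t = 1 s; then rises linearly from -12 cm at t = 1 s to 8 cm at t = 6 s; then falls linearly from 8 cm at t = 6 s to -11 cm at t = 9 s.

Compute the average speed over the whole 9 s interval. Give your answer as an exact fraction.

Average speed = (total path length)/(elapsed time); on a piecewise-linear x-t graph the path length is Σ|Δx|.
0–1 s: |Δx| = |-12 − -12| = 0 cm
1–6 s: |Δx| = |8 − -12| = 20 cm
6–9 s: |Δx| = |-11 − 8| = 19 cm
Total path = 39 cm; average speed = 39/9 = 13/3 cm/s.

13/3 cm/s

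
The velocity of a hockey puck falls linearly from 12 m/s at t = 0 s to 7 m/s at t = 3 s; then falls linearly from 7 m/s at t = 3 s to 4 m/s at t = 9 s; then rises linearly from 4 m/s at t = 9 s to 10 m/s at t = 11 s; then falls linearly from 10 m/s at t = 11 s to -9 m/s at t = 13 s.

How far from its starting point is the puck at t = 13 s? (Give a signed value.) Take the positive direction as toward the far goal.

Displacement is the signed area under the v-t curve.
0–3 s: ½(12 + 7)(3) = 28.5 m
3–9 s: ½(7 + 4)(6) = 33 m
9–11 s: ½(4 + 10)(2) = 14 m
11–13 s: ½(10 + -9)(2) = 1 m
Net displacement = 76.5 m

76.5 m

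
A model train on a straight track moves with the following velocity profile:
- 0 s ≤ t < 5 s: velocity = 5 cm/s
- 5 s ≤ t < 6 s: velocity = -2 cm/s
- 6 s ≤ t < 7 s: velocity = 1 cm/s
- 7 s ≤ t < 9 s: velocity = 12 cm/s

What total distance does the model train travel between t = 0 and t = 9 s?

Distance (not displacement) is the total path length: add the absolute areas under v-t.
0–5 s: |5| × 5 = 25 cm
5–6 s: |-2| × 1 = 2 cm
6–7 s: |1| × 1 = 1 cm
7–9 s: |12| × 2 = 24 cm
Total distance = 52 cm

52 cm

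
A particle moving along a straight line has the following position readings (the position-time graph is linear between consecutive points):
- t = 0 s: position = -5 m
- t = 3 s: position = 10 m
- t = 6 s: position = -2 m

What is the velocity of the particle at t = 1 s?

Velocity is the slope of the x-t graph on 0–3 s: (10 − -5)/(3 − 0) = 5 m/s.

5 m/s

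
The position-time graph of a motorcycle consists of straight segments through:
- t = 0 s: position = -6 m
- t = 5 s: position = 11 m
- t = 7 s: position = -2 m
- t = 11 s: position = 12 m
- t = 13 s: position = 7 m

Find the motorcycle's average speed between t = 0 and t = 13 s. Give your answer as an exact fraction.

49/13 m/s

Average speed = (total path length)/(elapsed time); on a piecewise-linear x-t graph the path length is Σ|Δx|.
0–5 s: |Δx| = |11 − -6| = 17 m
5–7 s: |Δx| = |-2 − 11| = 13 m
7–11 s: |Δx| = |12 − -2| = 14 m
11–13 s: |Δx| = |7 − 12| = 5 m
Total path = 49 m; average speed = 49/13 = 49/13 m/s.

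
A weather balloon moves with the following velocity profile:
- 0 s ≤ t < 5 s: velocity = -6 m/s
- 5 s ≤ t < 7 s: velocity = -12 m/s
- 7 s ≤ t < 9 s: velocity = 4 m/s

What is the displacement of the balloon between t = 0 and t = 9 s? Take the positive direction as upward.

-46 m

Net displacement equals the area under the velocity-time graph (areas below the axis count negative).
0–5 s: -6 × 5 = -30 m
5–7 s: -12 × 2 = -24 m
7–9 s: 4 × 2 = 8 m
Net displacement = -46 m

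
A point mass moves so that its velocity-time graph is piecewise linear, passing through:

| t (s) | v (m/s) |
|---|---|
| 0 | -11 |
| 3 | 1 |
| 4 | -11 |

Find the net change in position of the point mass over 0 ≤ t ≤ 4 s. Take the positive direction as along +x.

-20 m

Displacement is the signed area under the v-t curve.
0–3 s: ½(-11 + 1)(3) = -15 m
3–4 s: ½(1 + -11)(1) = -5 m
Net displacement = -20 m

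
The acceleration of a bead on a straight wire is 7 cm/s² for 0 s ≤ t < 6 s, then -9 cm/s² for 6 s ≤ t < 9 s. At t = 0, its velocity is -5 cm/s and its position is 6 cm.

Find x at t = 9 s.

172.5 cm

On each constant-a segment, Δv = aΔt and Δx = v₀Δt + ½aΔt²; chain segment to segment.
0–6 s: v starts -5 cm/s; Δx = -5·6 + ½·7·6² = 96 cm; v ends 37 cm/s.
6–9 s: v starts 37 cm/s; Δx = 37·3 + ½·-9·3² = 70.5 cm; v ends 10 cm/s.
x(9) = 6 + Σ Δx = 172.5 cm.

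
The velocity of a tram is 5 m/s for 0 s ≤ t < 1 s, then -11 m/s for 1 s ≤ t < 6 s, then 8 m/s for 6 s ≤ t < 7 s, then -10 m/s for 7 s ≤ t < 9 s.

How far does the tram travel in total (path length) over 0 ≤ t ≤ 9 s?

88 m

Total distance travelled is ∫|v| dt — sum the magnitudes of each area piece.
0–1 s: |5| × 1 = 5 m
1–6 s: |-11| × 5 = 55 m
6–7 s: |8| × 1 = 8 m
7–9 s: |-10| × 2 = 20 m
Total distance = 88 m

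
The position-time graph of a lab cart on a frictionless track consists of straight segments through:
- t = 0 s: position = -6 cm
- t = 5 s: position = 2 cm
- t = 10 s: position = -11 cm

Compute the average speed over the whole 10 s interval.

2.1 cm/s

Average speed = (total path length)/(elapsed time); on a piecewise-linear x-t graph the path length is Σ|Δx|.
0–5 s: |Δx| = |2 − -6| = 8 cm
5–10 s: |Δx| = |-11 − 2| = 13 cm
Total path = 21 cm; average speed = 21/10 = 2.1 cm/s.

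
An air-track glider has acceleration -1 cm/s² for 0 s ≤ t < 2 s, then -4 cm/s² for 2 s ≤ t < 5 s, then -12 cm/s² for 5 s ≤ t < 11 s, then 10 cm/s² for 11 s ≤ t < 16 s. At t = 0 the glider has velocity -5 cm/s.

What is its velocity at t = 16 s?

-41 cm/s

Δv equals the area under the a-t graph; then v = v₀ + Δv.
0–2 s: -1 × 2 = -2 cm/s
2–5 s: -4 × 3 = -12 cm/s
5–11 s: -12 × 6 = -72 cm/s
11–16 s: 10 × 5 = 50 cm/s
Δv = -36 cm/s, so v(16) = -5 + (-36) = -41 cm/s.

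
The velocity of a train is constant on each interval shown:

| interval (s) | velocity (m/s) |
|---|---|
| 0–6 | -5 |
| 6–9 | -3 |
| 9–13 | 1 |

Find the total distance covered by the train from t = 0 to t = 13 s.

Total distance travelled is ∫|v| dt — sum the magnitudes of each area piece.
0–6 s: |-5| × 6 = 30 m
6–9 s: |-3| × 3 = 9 m
9–13 s: |1| × 4 = 4 m
Total distance = 43 m

43 m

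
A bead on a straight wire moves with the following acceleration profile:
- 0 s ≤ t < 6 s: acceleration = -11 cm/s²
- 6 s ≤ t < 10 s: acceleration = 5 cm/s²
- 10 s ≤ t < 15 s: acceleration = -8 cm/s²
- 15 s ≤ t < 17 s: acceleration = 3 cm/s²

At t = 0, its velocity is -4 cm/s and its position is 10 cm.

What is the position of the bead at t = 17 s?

-976 cm

On each constant-a segment, Δv = aΔt and Δx = v₀Δt + ½aΔt²; chain segment to segment.
0–6 s: v starts -4 cm/s; Δx = -4·6 + ½·-11·6² = -222 cm; v ends -70 cm/s.
6–10 s: v starts -70 cm/s; Δx = -70·4 + ½·5·4² = -240 cm; v ends -50 cm/s.
10–15 s: v starts -50 cm/s; Δx = -50·5 + ½·-8·5² = -350 cm; v ends -90 cm/s.
15–17 s: v starts -90 cm/s; Δx = -90·2 + ½·3·2² = -174 cm; v ends -84 cm/s.
x(17) = 10 + Σ Δx = -976 cm.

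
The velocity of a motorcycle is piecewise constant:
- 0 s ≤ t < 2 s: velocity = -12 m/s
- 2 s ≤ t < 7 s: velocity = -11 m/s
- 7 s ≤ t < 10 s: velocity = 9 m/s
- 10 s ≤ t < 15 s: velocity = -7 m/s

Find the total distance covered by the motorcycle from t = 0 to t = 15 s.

Distance (not displacement) is the total path length: add the absolute areas under v-t.
0–2 s: |-12| × 2 = 24 m
2–7 s: |-11| × 5 = 55 m
7–10 s: |9| × 3 = 27 m
10–15 s: |-7| × 5 = 35 m
Total distance = 141 m

141 m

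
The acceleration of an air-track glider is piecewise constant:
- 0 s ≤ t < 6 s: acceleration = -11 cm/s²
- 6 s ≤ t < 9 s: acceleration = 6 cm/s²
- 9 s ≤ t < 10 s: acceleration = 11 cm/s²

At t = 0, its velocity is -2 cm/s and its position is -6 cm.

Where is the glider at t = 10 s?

On each constant-a segment, Δv = aΔt and Δx = v₀Δt + ½aΔt²; chain segment to segment.
0–6 s: v starts -2 cm/s; Δx = -2·6 + ½·-11·6² = -210 cm; v ends -68 cm/s.
6–9 s: v starts -68 cm/s; Δx = -68·3 + ½·6·3² = -177 cm; v ends -50 cm/s.
9–10 s: v starts -50 cm/s; Δx = -50·1 + ½·11·1² = -44.5 cm; v ends -39 cm/s.
x(10) = -6 + Σ Δx = -437.5 cm.

-437.5 cm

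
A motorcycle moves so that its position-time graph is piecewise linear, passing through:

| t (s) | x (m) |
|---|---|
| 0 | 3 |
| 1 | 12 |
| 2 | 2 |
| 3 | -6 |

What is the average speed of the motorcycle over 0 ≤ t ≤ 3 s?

Average speed = (total path length)/(elapsed time); on a piecewise-linear x-t graph the path length is Σ|Δx|.
0–1 s: |Δx| = |12 − 3| = 9 m
1–2 s: |Δx| = |2 − 12| = 10 m
2–3 s: |Δx| = |-6 − 2| = 8 m
Total path = 27 m; average speed = 27/3 = 9 m/s.

9 m/s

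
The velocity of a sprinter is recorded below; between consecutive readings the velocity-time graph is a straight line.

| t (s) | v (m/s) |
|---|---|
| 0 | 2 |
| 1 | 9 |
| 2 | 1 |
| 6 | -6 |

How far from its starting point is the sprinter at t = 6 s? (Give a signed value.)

Displacement is the signed area under the v-t curve.
0–1 s: ½(2 + 9)(1) = 5.5 m
1–2 s: ½(9 + 1)(1) = 5 m
2–6 s: ½(1 + -6)(4) = -10 m
Net displacement = 0.5 m

0.5 m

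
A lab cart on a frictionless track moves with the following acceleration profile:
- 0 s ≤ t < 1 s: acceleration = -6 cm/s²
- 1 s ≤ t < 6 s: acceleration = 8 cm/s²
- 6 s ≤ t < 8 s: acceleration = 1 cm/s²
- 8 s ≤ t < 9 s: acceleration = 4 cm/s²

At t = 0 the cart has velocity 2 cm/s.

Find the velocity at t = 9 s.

42 cm/s

Δv equals the area under the a-t graph; then v = v₀ + Δv.
0–1 s: -6 × 1 = -6 cm/s
1–6 s: 8 × 5 = 40 cm/s
6–8 s: 1 × 2 = 2 cm/s
8–9 s: 4 × 1 = 4 cm/s
Δv = 40 cm/s, so v(9) = 2 + (40) = 42 cm/s.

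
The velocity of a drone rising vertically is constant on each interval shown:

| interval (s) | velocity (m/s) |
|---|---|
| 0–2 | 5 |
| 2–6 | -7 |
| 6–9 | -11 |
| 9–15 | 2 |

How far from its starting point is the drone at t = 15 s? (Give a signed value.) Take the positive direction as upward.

Net displacement equals the area under the velocity-time graph (areas below the axis count negative).
0–2 s: 5 × 2 = 10 m
2–6 s: -7 × 4 = -28 m
6–9 s: -11 × 3 = -33 m
9–15 s: 2 × 6 = 12 m
Net displacement = -39 m

-39 m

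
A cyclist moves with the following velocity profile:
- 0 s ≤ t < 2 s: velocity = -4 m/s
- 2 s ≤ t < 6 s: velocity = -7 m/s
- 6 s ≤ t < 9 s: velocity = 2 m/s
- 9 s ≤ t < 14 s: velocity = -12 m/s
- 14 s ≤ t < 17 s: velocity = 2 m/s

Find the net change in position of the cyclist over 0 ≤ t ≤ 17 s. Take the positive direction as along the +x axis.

-84 m

Net displacement equals the area under the velocity-time graph (areas below the axis count negative).
0–2 s: -4 × 2 = -8 m
2–6 s: -7 × 4 = -28 m
6–9 s: 2 × 3 = 6 m
9–14 s: -12 × 5 = -60 m
14–17 s: 2 × 3 = 6 m
Net displacement = -84 m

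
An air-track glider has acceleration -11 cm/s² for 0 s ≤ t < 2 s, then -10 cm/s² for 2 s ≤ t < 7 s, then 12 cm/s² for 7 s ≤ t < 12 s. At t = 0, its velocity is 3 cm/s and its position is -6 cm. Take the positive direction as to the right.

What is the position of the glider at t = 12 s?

On each constant-a segment, Δv = aΔt and Δx = v₀Δt + ½aΔt²; chain segment to segment.
0–2 s: v starts 3 cm/s; Δx = 3·2 + ½·-11·2² = -16 cm; v ends -19 cm/s.
2–7 s: v starts -19 cm/s; Δx = -19·5 + ½·-10·5² = -220 cm; v ends -69 cm/s.
7–12 s: v starts -69 cm/s; Δx = -69·5 + ½·12·5² = -195 cm; v ends -9 cm/s.
x(12) = -6 + Σ Δx = -437 cm.

-437 cm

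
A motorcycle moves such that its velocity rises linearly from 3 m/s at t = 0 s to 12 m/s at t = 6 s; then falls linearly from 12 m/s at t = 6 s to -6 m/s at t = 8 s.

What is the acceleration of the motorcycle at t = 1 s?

1.5 m/s²

Acceleration is the slope of the v-t graph on 0–6 s: (12 − 3)/(6 − 0) = 1.5 m/s².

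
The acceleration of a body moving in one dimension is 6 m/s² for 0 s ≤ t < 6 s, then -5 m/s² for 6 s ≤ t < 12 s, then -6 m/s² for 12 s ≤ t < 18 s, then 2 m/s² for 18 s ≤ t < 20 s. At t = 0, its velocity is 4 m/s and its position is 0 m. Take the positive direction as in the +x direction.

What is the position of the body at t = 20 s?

On each constant-a segment, Δv = aΔt and Δx = v₀Δt + ½aΔt²; chain segment to segment.
0–6 s: v starts 4 m/s; Δx = 4·6 + ½·6·6² = 132 m; v ends 40 m/s.
6–12 s: v starts 40 m/s; Δx = 40·6 + ½·-5·6² = 150 m; v ends 10 m/s.
12–18 s: v starts 10 m/s; Δx = 10·6 + ½·-6·6² = -48 m; v ends -26 m/s.
18–20 s: v starts -26 m/s; Δx = -26·2 + ½·2·2² = -48 m; v ends -22 m/s.
x(20) = 0 + Σ Δx = 186 m.

186 m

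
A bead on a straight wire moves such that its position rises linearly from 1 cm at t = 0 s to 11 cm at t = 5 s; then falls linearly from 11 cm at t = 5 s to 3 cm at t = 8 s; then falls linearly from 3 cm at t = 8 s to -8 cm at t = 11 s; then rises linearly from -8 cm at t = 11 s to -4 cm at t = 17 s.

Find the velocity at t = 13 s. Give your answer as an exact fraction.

Velocity is the slope of the x-t graph on 11–17 s: (-4 − -8)/(17 − 11) = 2/3 cm/s.

2/3 cm/s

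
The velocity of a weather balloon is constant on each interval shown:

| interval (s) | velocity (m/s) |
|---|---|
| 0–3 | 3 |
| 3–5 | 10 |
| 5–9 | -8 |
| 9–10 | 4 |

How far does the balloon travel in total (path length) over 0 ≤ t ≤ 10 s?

Distance (not displacement) is the total path length: add the absolute areas under v-t.
0–3 s: |3| × 3 = 9 m
3–5 s: |10| × 2 = 20 m
5–9 s: |-8| × 4 = 32 m
9–10 s: |4| × 1 = 4 m
Total distance = 65 m

65 m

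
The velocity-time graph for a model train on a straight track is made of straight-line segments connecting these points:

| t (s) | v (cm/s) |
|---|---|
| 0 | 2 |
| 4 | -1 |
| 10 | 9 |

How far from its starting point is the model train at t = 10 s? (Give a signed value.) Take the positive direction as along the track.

26 cm

Net displacement equals the area under the velocity-time graph (areas below the axis count negative).
0–4 s: ½(2 + -1)(4) = 2 cm
4–10 s: ½(-1 + 9)(6) = 24 cm
Net displacement = 26 cm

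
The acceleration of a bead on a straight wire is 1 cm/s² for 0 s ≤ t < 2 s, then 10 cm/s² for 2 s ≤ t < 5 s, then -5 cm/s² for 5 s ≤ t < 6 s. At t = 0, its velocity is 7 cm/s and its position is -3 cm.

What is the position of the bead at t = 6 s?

121.5 cm

On each constant-a segment, Δv = aΔt and Δx = v₀Δt + ½aΔt²; chain segment to segment.
0–2 s: v starts 7 cm/s; Δx = 7·2 + ½·1·2² = 16 cm; v ends 9 cm/s.
2–5 s: v starts 9 cm/s; Δx = 9·3 + ½·10·3² = 72 cm; v ends 39 cm/s.
5–6 s: v starts 39 cm/s; Δx = 39·1 + ½·-5·1² = 36.5 cm; v ends 34 cm/s.
x(6) = -3 + Σ Δx = 121.5 cm.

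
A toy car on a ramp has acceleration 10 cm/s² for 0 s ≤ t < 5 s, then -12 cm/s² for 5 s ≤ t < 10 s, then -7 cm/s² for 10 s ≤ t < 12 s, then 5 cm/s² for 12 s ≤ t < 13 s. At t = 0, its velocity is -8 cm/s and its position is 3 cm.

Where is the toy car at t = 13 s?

68.5 cm

On each constant-a segment, Δv = aΔt and Δx = v₀Δt + ½aΔt²; chain segment to segment.
0–5 s: v starts -8 cm/s; Δx = -8·5 + ½·10·5² = 85 cm; v ends 42 cm/s.
5–10 s: v starts 42 cm/s; Δx = 42·5 + ½·-12·5² = 60 cm; v ends -18 cm/s.
10–12 s: v starts -18 cm/s; Δx = -18·2 + ½·-7·2² = -50 cm; v ends -32 cm/s.
12–13 s: v starts -32 cm/s; Δx = -32·1 + ½·5·1² = -29.5 cm; v ends -27 cm/s.
x(13) = 3 + Σ Δx = 68.5 cm.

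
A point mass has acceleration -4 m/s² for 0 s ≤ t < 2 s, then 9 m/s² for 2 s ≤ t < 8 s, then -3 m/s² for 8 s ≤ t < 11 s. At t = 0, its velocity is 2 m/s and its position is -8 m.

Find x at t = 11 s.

244.5 m

On each constant-a segment, Δv = aΔt and Δx = v₀Δt + ½aΔt²; chain segment to segment.
0–2 s: v starts 2 m/s; Δx = 2·2 + ½·-4·2² = -4 m; v ends -6 m/s.
2–8 s: v starts -6 m/s; Δx = -6·6 + ½·9·6² = 126 m; v ends 48 m/s.
8–11 s: v starts 48 m/s; Δx = 48·3 + ½·-3·3² = 130.5 m; v ends 39 m/s.
x(11) = -8 + Σ Δx = 244.5 m.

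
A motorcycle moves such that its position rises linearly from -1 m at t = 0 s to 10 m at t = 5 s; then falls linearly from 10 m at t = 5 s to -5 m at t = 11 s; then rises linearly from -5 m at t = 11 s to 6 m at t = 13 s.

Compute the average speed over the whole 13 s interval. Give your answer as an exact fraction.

Average speed = (total path length)/(elapsed time); on a piecewise-linear x-t graph the path length is Σ|Δx|.
0–5 s: |Δx| = |10 − -1| = 11 m
5–11 s: |Δx| = |-5 − 10| = 15 m
11–13 s: |Δx| = |6 − -5| = 11 m
Total path = 37 m; average speed = 37/13 = 37/13 m/s.

37/13 m/s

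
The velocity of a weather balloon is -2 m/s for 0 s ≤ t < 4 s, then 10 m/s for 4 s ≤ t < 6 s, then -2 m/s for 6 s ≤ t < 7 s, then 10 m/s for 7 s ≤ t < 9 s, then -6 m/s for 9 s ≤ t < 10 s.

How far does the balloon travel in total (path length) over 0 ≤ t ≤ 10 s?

56 m

Total distance travelled is ∫|v| dt — sum the magnitudes of each area piece.
0–4 s: |-2| × 4 = 8 m
4–6 s: |10| × 2 = 20 m
6–7 s: |-2| × 1 = 2 m
7–9 s: |10| × 2 = 20 m
9–10 s: |-6| × 1 = 6 m
Total distance = 56 m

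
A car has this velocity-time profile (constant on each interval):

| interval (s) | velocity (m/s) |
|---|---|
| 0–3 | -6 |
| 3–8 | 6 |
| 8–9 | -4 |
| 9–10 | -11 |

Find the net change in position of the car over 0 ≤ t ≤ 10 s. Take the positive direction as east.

Net displacement equals the area under the velocity-time graph (areas below the axis count negative).
0–3 s: -6 × 3 = -18 m
3–8 s: 6 × 5 = 30 m
8–9 s: -4 × 1 = -4 m
9–10 s: -11 × 1 = -11 m
Net displacement = -3 m

-3 m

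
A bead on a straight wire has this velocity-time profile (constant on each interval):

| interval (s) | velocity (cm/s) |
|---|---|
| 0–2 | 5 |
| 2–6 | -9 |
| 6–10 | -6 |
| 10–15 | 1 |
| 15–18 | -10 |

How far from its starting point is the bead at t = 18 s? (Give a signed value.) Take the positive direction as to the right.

Displacement is the signed area under the v-t curve.
0–2 s: 5 × 2 = 10 cm
2–6 s: -9 × 4 = -36 cm
6–10 s: -6 × 4 = -24 cm
10–15 s: 1 × 5 = 5 cm
15–18 s: -10 × 3 = -30 cm
Net displacement = -75 cm

-75 cm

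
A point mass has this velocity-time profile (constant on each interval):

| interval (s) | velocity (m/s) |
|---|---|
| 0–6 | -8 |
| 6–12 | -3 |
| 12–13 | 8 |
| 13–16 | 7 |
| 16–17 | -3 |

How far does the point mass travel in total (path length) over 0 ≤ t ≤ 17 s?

98 m

Total distance travelled is ∫|v| dt — sum the magnitudes of each area piece.
0–6 s: |-8| × 6 = 48 m
6–12 s: |-3| × 6 = 18 m
12–13 s: |8| × 1 = 8 m
13–16 s: |7| × 3 = 21 m
16–17 s: |-3| × 1 = 3 m
Total distance = 98 m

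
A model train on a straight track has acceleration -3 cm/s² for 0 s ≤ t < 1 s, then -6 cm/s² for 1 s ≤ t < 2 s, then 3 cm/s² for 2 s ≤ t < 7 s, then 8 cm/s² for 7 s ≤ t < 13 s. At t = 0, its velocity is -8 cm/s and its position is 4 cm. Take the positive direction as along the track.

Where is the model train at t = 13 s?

On each constant-a segment, Δv = aΔt and Δx = v₀Δt + ½aΔt²; chain segment to segment.
0–1 s: v starts -8 cm/s; Δx = -8·1 + ½·-3·1² = -9.5 cm; v ends -11 cm/s.
1–2 s: v starts -11 cm/s; Δx = -11·1 + ½·-6·1² = -14 cm; v ends -17 cm/s.
2–7 s: v starts -17 cm/s; Δx = -17·5 + ½·3·5² = -47.5 cm; v ends -2 cm/s.
7–13 s: v starts -2 cm/s; Δx = -2·6 + ½·8·6² = 132 cm; v ends 46 cm/s.
x(13) = 4 + Σ Δx = 65 cm.

65 cm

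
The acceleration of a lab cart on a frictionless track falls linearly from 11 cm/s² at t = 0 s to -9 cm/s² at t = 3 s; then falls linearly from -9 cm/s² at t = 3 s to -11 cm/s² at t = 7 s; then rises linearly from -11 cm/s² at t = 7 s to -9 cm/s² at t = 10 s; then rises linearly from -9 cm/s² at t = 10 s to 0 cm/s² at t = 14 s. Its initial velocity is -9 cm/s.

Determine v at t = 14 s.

-94 cm/s

Δv equals the area under the a-t graph; then v = v₀ + Δv.
0–3 s: ½(11 + -9)(3) = 3 cm/s
3–7 s: ½(-9 + -11)(4) = -40 cm/s
7–10 s: ½(-11 + -9)(3) = -30 cm/s
10–14 s: ½(-9 + 0)(4) = -18 cm/s
Δv = -85 cm/s, so v(14) = -9 + (-85) = -94 cm/s.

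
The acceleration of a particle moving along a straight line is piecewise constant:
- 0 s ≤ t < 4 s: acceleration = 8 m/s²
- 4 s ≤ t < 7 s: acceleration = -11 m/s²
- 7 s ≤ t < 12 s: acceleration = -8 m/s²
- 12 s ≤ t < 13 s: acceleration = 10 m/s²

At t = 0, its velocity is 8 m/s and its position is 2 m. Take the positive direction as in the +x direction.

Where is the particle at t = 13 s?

On each constant-a segment, Δv = aΔt and Δx = v₀Δt + ½aΔt²; chain segment to segment.
0–4 s: v starts 8 m/s; Δx = 8·4 + ½·8·4² = 96 m; v ends 40 m/s.
4–7 s: v starts 40 m/s; Δx = 40·3 + ½·-11·3² = 70.5 m; v ends 7 m/s.
7–12 s: v starts 7 m/s; Δx = 7·5 + ½·-8·5² = -65 m; v ends -33 m/s.
12–13 s: v starts -33 m/s; Δx = -33·1 + ½·10·1² = -28 m; v ends -23 m/s.
x(13) = 2 + Σ Δx = 75.5 m.

75.5 m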